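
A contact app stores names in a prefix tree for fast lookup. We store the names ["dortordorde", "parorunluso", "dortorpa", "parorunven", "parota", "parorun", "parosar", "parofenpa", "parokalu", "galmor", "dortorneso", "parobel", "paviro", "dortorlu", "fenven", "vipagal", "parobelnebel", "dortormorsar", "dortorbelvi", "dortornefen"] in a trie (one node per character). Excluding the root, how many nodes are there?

Count nodes per top-level branch (shared prefixes stored once):
  'd'-branch (dortorbelvi, dortordorde, dortorlu, dortormorsar, dortornefen, dortorneso, dortorpa): 33 nodes
  'f'-branch (fenven): 6 nodes
  'g'-branch (galmor): 6 nodes
  'p'-branch (parobel, parobelnebel, parofenpa, parokalu, parorun, parorunluso, parorunven, parosar, parota, paviro): 40 nodes
  'v'-branch (vipagal): 7 nodes
Sum: 92

92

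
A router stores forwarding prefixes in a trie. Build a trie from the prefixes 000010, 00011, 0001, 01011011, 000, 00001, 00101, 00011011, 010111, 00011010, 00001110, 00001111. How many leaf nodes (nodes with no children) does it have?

8

A leaf is a node with no children — equivalently, the end of a word that is not a proper prefix of any other stored word.
Those words: "000010", "00001110", "00001111", "00011010", "00011011", "00101", "01011011", "010111"
Leaf count: 8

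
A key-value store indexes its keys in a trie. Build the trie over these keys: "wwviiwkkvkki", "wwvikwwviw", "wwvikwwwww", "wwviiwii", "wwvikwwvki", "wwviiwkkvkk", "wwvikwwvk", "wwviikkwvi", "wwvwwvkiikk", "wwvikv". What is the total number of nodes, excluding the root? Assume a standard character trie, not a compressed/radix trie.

For each word, the new-node count is its length minus the longest prefix already in the trie:
  "wwviiwkkvkki" → 12 new (w, w, v, i, i, w, k, k, v, k, k, i)
  "wwvikwwviw" → prefix "wwvi" already present; 6 new (k, w, w, v, i, w)
  "wwvikwwwww" → prefix "wwvikww" already present; 3 new (w, w, w)
  "wwviiwii" → prefix "wwviiw" already present; 2 new (i, i)
  "wwvikwwvki" → prefix "wwvikwwv" already present; 2 new (k, i)
  "wwviiwkkvkk" → prefix "wwviiwkkvkk" already present; 0 new (none)
  "wwvikwwvk" → prefix "wwvikwwvk" already present; 0 new (none)
  "wwviikkwvi" → prefix "wwvii" already present; 5 new (k, k, w, v, i)
  "wwvwwvkiikk" → prefix "wwv" already present; 8 new (w, w, v, k, i, i, k, k)
  "wwvikv" → prefix "wwvik" already present; 1 new (v)
Total nodes = 12 + 6 + 3 + 2 + 2 + 0 + 0 + 5 + 8 + 1 = 39

39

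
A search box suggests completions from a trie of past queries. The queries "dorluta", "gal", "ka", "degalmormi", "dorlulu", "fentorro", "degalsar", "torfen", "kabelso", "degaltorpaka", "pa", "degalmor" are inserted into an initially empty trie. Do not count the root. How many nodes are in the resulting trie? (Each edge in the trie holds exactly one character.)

54

Count nodes per top-level branch (shared prefixes stored once):
  'd'-branch (degalmor, degalmormi, degalsar, degaltorpaka, dorlulu, dorluta): 28 nodes
  'f'-branch (fentorro): 8 nodes
  'g'-branch (gal): 3 nodes
  'k'-branch (ka, kabelso): 7 nodes
  'p'-branch (pa): 2 nodes
  't'-branch (torfen): 6 nodes
Sum: 54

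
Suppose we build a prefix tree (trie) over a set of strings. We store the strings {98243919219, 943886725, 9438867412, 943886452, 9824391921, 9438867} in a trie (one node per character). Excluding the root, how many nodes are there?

25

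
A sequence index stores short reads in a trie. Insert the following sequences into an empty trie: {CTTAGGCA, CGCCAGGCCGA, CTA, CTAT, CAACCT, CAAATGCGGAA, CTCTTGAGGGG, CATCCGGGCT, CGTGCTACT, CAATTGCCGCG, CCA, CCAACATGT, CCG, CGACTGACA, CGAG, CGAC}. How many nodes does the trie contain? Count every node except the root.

82

Count nodes per top-level branch (shared prefixes stored once):
  'C'-branch (CAAATGCGGAA, CAACCT, CAATTGCCGCG, CATCCGGGCT, CCA, CCAACATGT, CCG, CGAC, CGACTGACA, CGAG, CGCCAGGCCGA, CGTGCTACT, CTA, CTAT, CTCTTGAGGGG, CTTAGGCA): 82 nodes
Sum: 82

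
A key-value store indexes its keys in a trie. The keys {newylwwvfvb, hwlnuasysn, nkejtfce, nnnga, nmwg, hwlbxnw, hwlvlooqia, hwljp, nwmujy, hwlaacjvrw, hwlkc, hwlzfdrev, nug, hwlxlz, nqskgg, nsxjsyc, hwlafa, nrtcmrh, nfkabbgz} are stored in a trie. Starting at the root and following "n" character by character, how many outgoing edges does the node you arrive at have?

Walk "n" from the root, arriving at one node.
Characters that immediately follow "n" among the stored strings: {e, f, k, m, n, q, r, s, u, w}.
That node has 10 child edges.

10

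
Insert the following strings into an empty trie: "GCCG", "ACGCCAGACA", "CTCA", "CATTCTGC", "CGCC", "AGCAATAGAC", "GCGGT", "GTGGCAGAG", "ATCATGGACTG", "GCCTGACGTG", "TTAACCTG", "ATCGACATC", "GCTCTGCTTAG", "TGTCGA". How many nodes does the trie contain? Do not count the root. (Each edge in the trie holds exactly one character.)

93

Insert word by word; a character creates a node only if that edge doesn't already exist:
  "GCCG" → 4 new (G, C, C, G)
  "ACGCCAGACA" → 10 new (A, C, G, C, C, A, G, A, C, A)
  "CTCA" → 4 new (C, T, C, A)
  "CATTCTGC" → prefix "C" already present; 7 new (A, T, T, C, T, G, C)
  "CGCC" → prefix "C" already present; 3 new (G, C, C)
  "AGCAATAGAC" → prefix "A" already present; 9 new (G, C, A, A, T, A, G, A, C)
  "GCGGT" → prefix "GC" already present; 3 new (G, G, T)
  "GTGGCAGAG" → prefix "G" already present; 8 new (T, G, G, C, A, G, A, G)
  "ATCATGGACTG" → prefix "A" already present; 10 new (T, C, A, T, G, G, A, C, T, G)
  "GCCTGACGTG" → prefix "GCC" already present; 7 new (T, G, A, C, G, T, G)
  "TTAACCTG" → 8 new (T, T, A, A, C, C, T, G)
  "ATCGACATC" → prefix "ATC" already present; 6 new (G, A, C, A, T, C)
  "GCTCTGCTTAG" → prefix "GC" already present; 9 new (T, C, T, G, C, T, T, A, G)
  "TGTCGA" → prefix "T" already present; 5 new (G, T, C, G, A)
Total nodes = 4 + 10 + 4 + 7 + 3 + 9 + 3 + 8 + 10 + 7 + 8 + 6 + 9 + 5 = 93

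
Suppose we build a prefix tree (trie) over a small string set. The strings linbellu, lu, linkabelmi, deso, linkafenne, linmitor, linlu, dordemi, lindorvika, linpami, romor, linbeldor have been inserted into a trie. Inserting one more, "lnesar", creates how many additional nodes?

"l" is already a path in the trie; the remaining "nesar" must be added.
So 6 − 1 = 5 new nodes.

5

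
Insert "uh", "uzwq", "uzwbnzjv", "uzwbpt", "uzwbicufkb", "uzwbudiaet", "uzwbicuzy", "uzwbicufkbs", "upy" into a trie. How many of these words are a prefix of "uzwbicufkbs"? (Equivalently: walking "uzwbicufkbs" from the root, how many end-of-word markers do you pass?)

2

Walk "uzwbicufkbs" from the root; an end-of-word marker is hit whenever a stored word is a prefix of "uzwbicufkbs".
Prefixes of the query that are stored words: "uzwbicufkb", "uzwbicufkbs"
Count: 2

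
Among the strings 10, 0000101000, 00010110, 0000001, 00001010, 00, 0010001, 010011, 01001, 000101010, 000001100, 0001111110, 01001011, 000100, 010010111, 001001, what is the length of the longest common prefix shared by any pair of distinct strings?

8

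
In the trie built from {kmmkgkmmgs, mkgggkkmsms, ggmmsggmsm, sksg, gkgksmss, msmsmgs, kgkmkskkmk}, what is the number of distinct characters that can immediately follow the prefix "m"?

2

Follow the path "m" to its node, then look at its outgoing edges.
Distinct next characters after "m": k, s.
That node has 2 child edges.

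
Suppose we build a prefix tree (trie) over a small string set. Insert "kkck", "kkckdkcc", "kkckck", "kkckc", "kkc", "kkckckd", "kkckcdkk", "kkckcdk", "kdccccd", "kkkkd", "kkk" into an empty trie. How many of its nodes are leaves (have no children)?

5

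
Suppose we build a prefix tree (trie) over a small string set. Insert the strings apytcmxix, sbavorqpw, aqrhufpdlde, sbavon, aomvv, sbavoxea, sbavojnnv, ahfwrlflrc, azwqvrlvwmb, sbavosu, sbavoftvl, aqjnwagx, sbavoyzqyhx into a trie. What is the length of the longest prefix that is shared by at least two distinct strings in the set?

Equivalently: take the maximum, over all pairs, of their longest common prefix length.
"sbavoftvl" and "sbavojnnv" agree on "sbavo" (5 characters) before diverging; nothing deeper is shared.
Longest shared-prefix length: 5

5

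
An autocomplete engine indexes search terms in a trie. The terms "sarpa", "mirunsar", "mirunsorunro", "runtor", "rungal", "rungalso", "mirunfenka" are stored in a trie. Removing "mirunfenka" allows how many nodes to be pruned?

Walk "mirunfenka" from the leaf back toward the root, removing each node that no remaining word uses.
The suffix "fenka" (5 nodes) is used only by "mirunfenka"; the node for "mirun" still has the child "s", so pruning stops there.
Nodes removed: 5

5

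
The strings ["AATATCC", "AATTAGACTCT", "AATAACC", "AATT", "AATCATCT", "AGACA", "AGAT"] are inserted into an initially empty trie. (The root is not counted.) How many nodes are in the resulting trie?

Count nodes per top-level branch (shared prefixes stored once):
  'A'-branch (AATAACC, AATATCC, AATCATCT, AATT, AATTAGACTCT, AGACA, AGAT): 28 nodes
Sum: 28

28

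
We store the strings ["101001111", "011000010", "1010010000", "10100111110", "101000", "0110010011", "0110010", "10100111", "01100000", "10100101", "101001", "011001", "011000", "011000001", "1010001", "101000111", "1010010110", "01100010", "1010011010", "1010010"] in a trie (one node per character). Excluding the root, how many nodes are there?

43

Insert word by word; a character creates a node only if that edge doesn't already exist:
  "101001111" → 9 new (1, 0, 1, 0, 0, 1, 1, 1, 1)
  "011000010" → 9 new (0, 1, 1, 0, 0, 0, 0, 1, 0)
  "1010010000" → prefix "101001" already present; 4 new (0, 0, 0, 0)
  "10100111110" → prefix "101001111" already present; 2 new (1, 0)
  "101000" → prefix "10100" already present; 1 new (0)
  "0110010011" → prefix "01100" already present; 5 new (1, 0, 0, 1, 1)
  "0110010" → prefix "0110010" already present; 0 new (none)
  "10100111" → prefix "10100111" already present; 0 new (none)
  "01100000" → prefix "0110000" already present; 1 new (0)
  "10100101" → prefix "1010010" already present; 1 new (1)
  "101001" → prefix "101001" already present; 0 new (none)
  "011001" → prefix "011001" already present; 0 new (none)
  "011000" → prefix "011000" already present; 0 new (none)
  "011000001" → prefix "01100000" already present; 1 new (1)
  "1010001" → prefix "101000" already present; 1 new (1)
  "101000111" → prefix "1010001" already present; 2 new (1, 1)
  "1010010110" → prefix "10100101" already present; 2 new (1, 0)
  "01100010" → prefix "011000" already present; 2 new (1, 0)
  "1010011010" → prefix "1010011" already present; 3 new (0, 1, 0)
  "1010010" → prefix "1010010" already present; 0 new (none)
Total nodes = 9 + 9 + 4 + 2 + 1 + 5 + 0 + 0 + 1 + 1 + 0 + 0 + 0 + 1 + 1 + 2 + 2 + 2 + 3 + 0 = 43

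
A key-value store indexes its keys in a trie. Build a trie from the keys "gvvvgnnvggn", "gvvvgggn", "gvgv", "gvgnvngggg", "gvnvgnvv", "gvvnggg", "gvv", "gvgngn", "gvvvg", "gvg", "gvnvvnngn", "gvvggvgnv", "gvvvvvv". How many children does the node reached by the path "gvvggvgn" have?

1

Walk "gvvggvgn" from the root, arriving at one node.
Characters that immediately follow "gvvggvgn" among the stored strings: {v}.
That node has 1 child edge.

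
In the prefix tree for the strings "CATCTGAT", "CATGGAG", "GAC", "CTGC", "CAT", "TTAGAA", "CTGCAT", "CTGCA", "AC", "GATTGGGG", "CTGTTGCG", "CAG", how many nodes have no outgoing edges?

9

A leaf is a node with no children — equivalently, the end of a word that is not a proper prefix of any other stored word.
Those words: "AC", "CAG", "CATCTGAT", "CATGGAG", "CTGCAT", "CTGTTGCG", "GAC", "GATTGGGG", "TTAGAA"
Leaf count: 9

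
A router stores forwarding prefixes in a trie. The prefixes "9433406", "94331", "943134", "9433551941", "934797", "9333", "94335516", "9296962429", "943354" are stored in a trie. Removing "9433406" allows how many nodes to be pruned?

Walk "9433406" from the leaf back toward the root, removing each node that no remaining word uses.
The suffix "406" (3 nodes) is used only by "9433406"; the node for "9433" still has the child "1", so pruning stops there.
Nodes removed: 3

3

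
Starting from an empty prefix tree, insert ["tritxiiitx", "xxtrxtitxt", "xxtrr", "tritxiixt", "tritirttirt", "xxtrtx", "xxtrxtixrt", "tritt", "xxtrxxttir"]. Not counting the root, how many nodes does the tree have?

41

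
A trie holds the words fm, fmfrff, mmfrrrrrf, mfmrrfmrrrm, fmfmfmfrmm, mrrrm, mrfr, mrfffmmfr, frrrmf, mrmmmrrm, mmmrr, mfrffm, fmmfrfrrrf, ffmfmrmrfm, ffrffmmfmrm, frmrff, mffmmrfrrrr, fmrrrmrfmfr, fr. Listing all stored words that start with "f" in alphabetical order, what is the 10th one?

frrrmf

DFS of the "f" subtree visits, in order: "ffmfmrmrfm", "ffrffmmfmrm", "fm", "fmfmfmfrmm", "fmfrff", "fmmfrfrrrf", "fmrrrmrfmfr", "fr", "frmrff", "frrrmf"
Position 10: frrrmf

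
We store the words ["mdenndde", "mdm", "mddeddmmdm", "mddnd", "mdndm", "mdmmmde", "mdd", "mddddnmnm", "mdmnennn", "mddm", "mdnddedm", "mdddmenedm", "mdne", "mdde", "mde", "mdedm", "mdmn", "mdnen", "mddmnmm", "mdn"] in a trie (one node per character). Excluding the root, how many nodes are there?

For each word, the new-node count is its length minus the longest prefix already in the trie:
  "mdenndde" → 8 new (m, d, e, n, n, d, d, e)
  "mdm" → prefix "md" already present; 1 new (m)
  "mddeddmmdm" → prefix "md" already present; 8 new (d, e, d, d, m, m, d, m)
  "mddnd" → prefix "mdd" already present; 2 new (n, d)
  "mdndm" → prefix "md" already present; 3 new (n, d, m)
  "mdmmmde" → prefix "mdm" already present; 4 new (m, m, d, e)
  "mdd" → prefix "mdd" already present; 0 new (none)
  "mddddnmnm" → prefix "mdd" already present; 6 new (d, d, n, m, n, m)
  "mdmnennn" → prefix "mdm" already present; 5 new (n, e, n, n, n)
  "mddm" → prefix "mdd" already present; 1 new (m)
  "mdnddedm" → prefix "mdnd" already present; 4 new (d, e, d, m)
  "mdddmenedm" → prefix "mddd" already present; 6 new (m, e, n, e, d, m)
  "mdne" → prefix "mdn" already present; 1 new (e)
  "mdde" → prefix "mdde" already present; 0 new (none)
  "mde" → prefix "mde" already present; 0 new (none)
  "mdedm" → prefix "mde" already present; 2 new (d, m)
  "mdmn" → prefix "mdmn" already present; 0 new (none)
  "mdnen" → prefix "mdne" already present; 1 new (n)
  "mddmnmm" → prefix "mddm" already present; 3 new (n, m, m)
  "mdn" → prefix "mdn" already present; 0 new (none)
Total nodes = 8 + 1 + 8 + 2 + 3 + 4 + 0 + 6 + 5 + 1 + 4 + 6 + 1 + 0 + 0 + 2 + 0 + 1 + 3 + 0 = 55

55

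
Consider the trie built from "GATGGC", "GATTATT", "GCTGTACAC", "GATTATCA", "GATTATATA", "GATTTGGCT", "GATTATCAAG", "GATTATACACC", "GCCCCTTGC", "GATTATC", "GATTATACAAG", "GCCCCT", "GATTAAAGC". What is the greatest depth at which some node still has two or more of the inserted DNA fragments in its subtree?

Look for the deepest trie node that still has at least two words in its subtree.
"GATTATACAAG" and "GATTATACACC" agree on "GATTATACA" (9 characters) before diverging; nothing deeper is shared.
Longest shared-prefix length: 9

9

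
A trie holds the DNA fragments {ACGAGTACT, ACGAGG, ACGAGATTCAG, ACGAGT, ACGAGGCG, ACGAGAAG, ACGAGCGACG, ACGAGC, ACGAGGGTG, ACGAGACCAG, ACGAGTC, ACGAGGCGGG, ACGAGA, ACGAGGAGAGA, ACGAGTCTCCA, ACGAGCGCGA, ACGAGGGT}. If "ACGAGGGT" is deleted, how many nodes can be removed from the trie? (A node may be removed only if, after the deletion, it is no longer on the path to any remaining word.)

Walk "ACGAGGGT" from the leaf back toward the root, removing each node that no remaining word uses.
Every node on "ACGAGGGT" is still needed (e.g. by "ACGAGGGTG"), so nothing is freed.
Nodes removed: 0

0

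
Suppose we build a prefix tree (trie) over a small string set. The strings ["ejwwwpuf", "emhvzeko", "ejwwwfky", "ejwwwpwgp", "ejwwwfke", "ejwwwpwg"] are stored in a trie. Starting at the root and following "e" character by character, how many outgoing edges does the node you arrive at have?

2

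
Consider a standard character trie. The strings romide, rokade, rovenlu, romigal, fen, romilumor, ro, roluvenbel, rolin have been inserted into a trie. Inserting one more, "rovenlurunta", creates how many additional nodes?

5

Walking "rovenlurunta" from the root, the first 7 characters ("rovenlu") follow existing edges; "r" is the first miss.
So 12 − 7 = 5 new nodes.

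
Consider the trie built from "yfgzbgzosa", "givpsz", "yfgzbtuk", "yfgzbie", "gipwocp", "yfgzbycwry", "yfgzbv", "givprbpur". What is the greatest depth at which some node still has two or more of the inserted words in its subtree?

The deepest shared node is where two words last agree before diverging.
e.g. "yfgzbgzosa" and "yfgzbie" share the prefix "yfgzb" of length 5; no pair shares a longer one.
Longest shared-prefix length: 5

5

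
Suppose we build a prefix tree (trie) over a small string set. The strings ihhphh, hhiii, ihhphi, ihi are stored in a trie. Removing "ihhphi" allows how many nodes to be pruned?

1

A node on "ihhphi"'s path can go only if nothing else ends at it or branches off below it.
The suffix "i" (1 node) is used only by "ihhphi"; the node for "ihhph" still has the child "h", so pruning stops there.
Nodes removed: 1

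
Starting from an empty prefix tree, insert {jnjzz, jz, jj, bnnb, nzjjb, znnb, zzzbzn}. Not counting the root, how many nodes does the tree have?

For each word, the new-node count is its length minus the longest prefix already in the trie:
  "jnjzz" → 5 new (j, n, j, z, z)
  "jz" → prefix "j" already present; 1 new (z)
  "jj" → prefix "j" already present; 1 new (j)
  "bnnb" → 4 new (b, n, n, b)
  "nzjjb" → 5 new (n, z, j, j, b)
  "znnb" → 4 new (z, n, n, b)
  "zzzbzn" → prefix "z" already present; 5 new (z, z, b, z, n)
Total nodes = 5 + 1 + 1 + 4 + 5 + 4 + 5 = 25

25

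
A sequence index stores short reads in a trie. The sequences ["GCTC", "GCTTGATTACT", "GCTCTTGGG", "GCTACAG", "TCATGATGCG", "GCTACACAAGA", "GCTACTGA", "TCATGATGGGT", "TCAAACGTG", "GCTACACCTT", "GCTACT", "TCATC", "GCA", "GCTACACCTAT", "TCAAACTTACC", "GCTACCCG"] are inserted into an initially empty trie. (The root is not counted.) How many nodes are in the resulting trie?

63

Trace insertions, counting only characters that open a new branch:
  "GCTC" → 4 new (G, C, T, C)
  "GCTTGATTACT" → prefix "GCT" already present; 8 new (T, G, A, T, T, A, C, T)
  "GCTCTTGGG" → prefix "GCTC" already present; 5 new (T, T, G, G, G)
  "GCTACAG" → prefix "GCT" already present; 4 new (A, C, A, G)
  "TCATGATGCG" → 10 new (T, C, A, T, G, A, T, G, C, G)
  "GCTACACAAGA" → prefix "GCTACA" already present; 5 new (C, A, A, G, A)
  "GCTACTGA" → prefix "GCTAC" already present; 3 new (T, G, A)
  "TCATGATGGGT" → prefix "TCATGATG" already present; 3 new (G, G, T)
  "TCAAACGTG" → prefix "TCA" already present; 6 new (A, A, C, G, T, G)
  "GCTACACCTT" → prefix "GCTACAC" already present; 3 new (C, T, T)
  "GCTACT" → prefix "GCTACT" already present; 0 new (none)
  "TCATC" → prefix "TCAT" already present; 1 new (C)
  "GCA" → prefix "GC" already present; 1 new (A)
  "GCTACACCTAT" → prefix "GCTACACCT" already present; 2 new (A, T)
  "TCAAACTTACC" → prefix "TCAAAC" already present; 5 new (T, T, A, C, C)
  "GCTACCCG" → prefix "GCTAC" already present; 3 new (C, C, G)
Total nodes = 4 + 8 + 5 + 4 + 10 + 5 + 3 + 3 + 6 + 3 + 0 + 1 + 1 + 2 + 5 + 3 = 63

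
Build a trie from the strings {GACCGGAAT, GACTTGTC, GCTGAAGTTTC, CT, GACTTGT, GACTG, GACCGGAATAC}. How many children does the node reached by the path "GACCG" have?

Follow the path "GACCG" to its node, then look at its outgoing edges.
Distinct next characters after "GACCG": G.
That node has 1 child edge.

1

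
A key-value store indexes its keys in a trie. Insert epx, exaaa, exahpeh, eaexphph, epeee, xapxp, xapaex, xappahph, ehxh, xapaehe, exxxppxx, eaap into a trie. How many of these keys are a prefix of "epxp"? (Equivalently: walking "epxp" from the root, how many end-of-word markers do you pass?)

1

Check each prefix of "epxp" against the stored set — each match is an end-marker on the path.
Prefixes of the query that are stored words: "epx"
Count: 1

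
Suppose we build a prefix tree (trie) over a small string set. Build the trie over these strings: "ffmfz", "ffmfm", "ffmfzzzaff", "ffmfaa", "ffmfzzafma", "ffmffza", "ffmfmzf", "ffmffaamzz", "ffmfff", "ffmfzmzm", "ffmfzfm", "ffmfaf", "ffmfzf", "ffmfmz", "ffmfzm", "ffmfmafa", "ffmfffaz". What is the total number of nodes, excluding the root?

Trie structure (* marks end of a word):
(root)
└─ f
   └─ f
      └─ m
         └─ f
            ├─ a
            │  ├─ a *
            │  └─ f *
            ├─ f
            │  ├─ a
            │  │  └─ a
            │  │     └─ m
            │  │        └─ z
            │  │           └─ z *
            │  ├─ f *
            │  │  └─ a
            │  │     └─ z *
            │  └─ z
            │     └─ a *
            ├─ m *
            │  ├─ a
            │  │  └─ f
            │  │     └─ a *
            │  └─ z *
            │     └─ f *
            └─ z *
               ├─ f *
               │  └─ m *
               ├─ m *
               │  └─ z
               │     └─ m *
               └─ z
                  ├─ a
                  │  └─ f
                  │     └─ m
                  │        └─ a *
                  └─ z
                     └─ a
                        └─ f
                           └─ f *
Counting every labelled node above: 39.

39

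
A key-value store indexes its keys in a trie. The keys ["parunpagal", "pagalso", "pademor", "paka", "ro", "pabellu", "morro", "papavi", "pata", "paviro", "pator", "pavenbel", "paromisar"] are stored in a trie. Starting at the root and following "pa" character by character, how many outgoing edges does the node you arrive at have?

8

Follow the path "pa" to its node, then look at its outgoing edges.
Distinct next characters after "pa": b, d, g, k, p, r, t, v.
That node has 8 child edges.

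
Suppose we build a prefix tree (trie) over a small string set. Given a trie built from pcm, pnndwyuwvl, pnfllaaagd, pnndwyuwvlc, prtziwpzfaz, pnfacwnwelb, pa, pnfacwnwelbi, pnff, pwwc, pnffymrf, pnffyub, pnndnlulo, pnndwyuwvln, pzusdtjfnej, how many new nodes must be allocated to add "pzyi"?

2

The longest prefix of "pzyi" already in the trie is "pz" (length 2).
New nodes needed: |"pzyi"| − 2 = 4 − 2 = 2.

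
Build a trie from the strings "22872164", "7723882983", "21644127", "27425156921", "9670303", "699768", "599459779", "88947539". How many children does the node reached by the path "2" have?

The children of the "2" node are the distinct next characters among strings starting with "2".
Characters that immediately follow "2" among the stored strings: {1, 2, 7}.
That node has 3 child edges.

3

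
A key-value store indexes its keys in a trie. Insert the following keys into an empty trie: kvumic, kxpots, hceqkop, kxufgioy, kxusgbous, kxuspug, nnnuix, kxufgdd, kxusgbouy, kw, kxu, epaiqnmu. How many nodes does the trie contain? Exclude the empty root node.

Count nodes per top-level branch (shared prefixes stored once):
  'e'-branch (epaiqnmu): 8 nodes
  'h'-branch (hceqkop): 7 nodes
  'k'-branch (kvumic, kw, kxpots, kxu, kxufgdd, kxufgioy, kxusgbous, kxusgbouy, kxuspug): 30 nodes
  'n'-branch (nnnuix): 6 nodes
Sum: 51

51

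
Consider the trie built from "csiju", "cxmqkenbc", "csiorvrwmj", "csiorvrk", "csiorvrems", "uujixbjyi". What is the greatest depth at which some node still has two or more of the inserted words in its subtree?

7

The deepest shared node is where two words last agree before diverging.
"csiorvrems" and "csiorvrk" agree on "csiorvr" (7 characters) before diverging; nothing deeper is shared.
Longest shared-prefix length: 7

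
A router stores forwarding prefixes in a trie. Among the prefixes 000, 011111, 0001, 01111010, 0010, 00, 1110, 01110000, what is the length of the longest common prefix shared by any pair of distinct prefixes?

5

The deepest shared node is where two words last agree before diverging.
"01111010" and "011111" agree on "01111" (5 characters) before diverging; nothing deeper is shared.
Longest shared-prefix length: 5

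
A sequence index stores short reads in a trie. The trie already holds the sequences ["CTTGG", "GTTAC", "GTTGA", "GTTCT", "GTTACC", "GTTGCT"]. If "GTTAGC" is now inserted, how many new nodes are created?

Walking "GTTAGC" from the root, the first 4 characters ("GTTA") follow existing edges; "G" is the first miss.
So 6 − 4 = 2 new nodes.

2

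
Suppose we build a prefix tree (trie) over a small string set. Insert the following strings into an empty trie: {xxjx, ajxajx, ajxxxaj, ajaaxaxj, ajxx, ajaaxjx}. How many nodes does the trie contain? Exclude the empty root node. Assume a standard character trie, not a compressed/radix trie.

Insert word by word; a character creates a node only if that edge doesn't already exist:
  "xxjx" → 4 new (x, x, j, x)
  "ajxajx" → 6 new (a, j, x, a, j, x)
  "ajxxxaj" → prefix "ajx" already present; 4 new (x, x, a, j)
  "ajaaxaxj" → prefix "aj" already present; 6 new (a, a, x, a, x, j)
  "ajxx" → prefix "ajxx" already present; 0 new (none)
  "ajaaxjx" → prefix "ajaax" already present; 2 new (j, x)
Total nodes = 4 + 6 + 4 + 6 + 0 + 2 = 22

22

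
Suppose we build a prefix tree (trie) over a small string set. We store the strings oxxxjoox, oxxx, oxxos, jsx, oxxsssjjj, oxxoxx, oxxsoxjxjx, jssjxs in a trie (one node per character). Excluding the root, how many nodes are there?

Count nodes per top-level branch (shared prefixes stored once):
  'j'-branch (jssjxs, jsx): 7 nodes
  'o'-branch (oxxos, oxxoxx, oxxsoxjxjx, oxxsssjjj, oxxx, oxxxjoox): 24 nodes
Sum: 31

31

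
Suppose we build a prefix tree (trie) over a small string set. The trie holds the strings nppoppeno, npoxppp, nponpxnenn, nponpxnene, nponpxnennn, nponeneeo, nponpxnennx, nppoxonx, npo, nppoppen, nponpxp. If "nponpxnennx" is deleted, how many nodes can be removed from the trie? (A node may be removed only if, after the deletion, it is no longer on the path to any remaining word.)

A node on "nponpxnennx"'s path can go only if nothing else ends at it or branches off below it.
The suffix "x" (1 node) is used only by "nponpxnennx"; the node for "nponpxnenn" still has the child "n", so pruning stops there.
Nodes removed: 1

1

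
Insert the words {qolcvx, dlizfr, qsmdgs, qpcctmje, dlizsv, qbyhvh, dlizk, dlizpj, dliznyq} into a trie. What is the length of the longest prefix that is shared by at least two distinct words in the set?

4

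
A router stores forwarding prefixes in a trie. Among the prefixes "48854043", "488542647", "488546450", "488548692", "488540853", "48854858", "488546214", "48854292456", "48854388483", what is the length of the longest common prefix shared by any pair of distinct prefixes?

6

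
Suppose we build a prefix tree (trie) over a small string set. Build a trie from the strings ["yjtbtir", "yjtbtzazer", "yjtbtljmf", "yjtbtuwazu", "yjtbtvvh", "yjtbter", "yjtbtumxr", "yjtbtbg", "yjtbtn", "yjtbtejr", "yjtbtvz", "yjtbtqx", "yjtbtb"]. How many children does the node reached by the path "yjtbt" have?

9

Walk "yjtbt" from the root, arriving at one node.
Distinct next characters after "yjtbt": b, e, i, l, n, q, u, v, z.
That node has 9 child edges.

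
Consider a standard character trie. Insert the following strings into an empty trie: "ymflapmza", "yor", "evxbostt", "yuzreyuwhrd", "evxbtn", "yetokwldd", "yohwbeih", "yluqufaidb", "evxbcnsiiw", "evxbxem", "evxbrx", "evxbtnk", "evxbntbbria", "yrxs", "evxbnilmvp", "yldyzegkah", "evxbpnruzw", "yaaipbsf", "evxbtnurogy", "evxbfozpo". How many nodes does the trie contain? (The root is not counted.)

112

Trace insertions, counting only characters that open a new branch:
  "ymflapmza" → 9 new (y, m, f, l, a, p, m, z, a)
  "yor" → prefix "y" already present; 2 new (o, r)
  "evxbostt" → 8 new (e, v, x, b, o, s, t, t)
  "yuzreyuwhrd" → prefix "y" already present; 10 new (u, z, r, e, y, u, w, h, r, d)
  "evxbtn" → prefix "evxb" already present; 2 new (t, n)
  "yetokwldd" → prefix "y" already present; 8 new (e, t, o, k, w, l, d, d)
  "yohwbeih" → prefix "yo" already present; 6 new (h, w, b, e, i, h)
  "yluqufaidb" → prefix "y" already present; 9 new (l, u, q, u, f, a, i, d, b)
  "evxbcnsiiw" → prefix "evxb" already present; 6 new (c, n, s, i, i, w)
  "evxbxem" → prefix "evxb" already present; 3 new (x, e, m)
  "evxbrx" → prefix "evxb" already present; 2 new (r, x)
  "evxbtnk" → prefix "evxbtn" already present; 1 new (k)
  "evxbntbbria" → prefix "evxb" already present; 7 new (n, t, b, b, r, i, a)
  "yrxs" → prefix "y" already present; 3 new (r, x, s)
  "evxbnilmvp" → prefix "evxbn" already present; 5 new (i, l, m, v, p)
  "yldyzegkah" → prefix "yl" already present; 8 new (d, y, z, e, g, k, a, h)
  "evxbpnruzw" → prefix "evxb" already present; 6 new (p, n, r, u, z, w)
  "yaaipbsf" → prefix "y" already present; 7 new (a, a, i, p, b, s, f)
  "evxbtnurogy" → prefix "evxbtn" already present; 5 new (u, r, o, g, y)
  "evxbfozpo" → prefix "evxb" already present; 5 new (f, o, z, p, o)
Total nodes = 9 + 2 + 8 + 10 + 2 + 8 + 6 + 9 + 6 + 3 + 2 + 1 + 7 + 3 + 5 + 8 + 6 + 7 + 5 + 5 = 112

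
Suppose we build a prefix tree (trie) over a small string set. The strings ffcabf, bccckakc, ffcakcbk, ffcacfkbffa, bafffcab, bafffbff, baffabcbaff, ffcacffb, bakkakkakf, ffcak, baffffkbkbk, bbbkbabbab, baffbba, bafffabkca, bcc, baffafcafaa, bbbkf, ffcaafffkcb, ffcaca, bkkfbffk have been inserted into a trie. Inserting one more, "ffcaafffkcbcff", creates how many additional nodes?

3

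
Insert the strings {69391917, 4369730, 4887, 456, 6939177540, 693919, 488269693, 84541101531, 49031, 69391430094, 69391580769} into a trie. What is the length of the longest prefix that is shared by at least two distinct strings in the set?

Look for the deepest trie node that still has at least two words in its subtree.
"693919" and "69391917" agree on "693919" (6 characters) before diverging; nothing deeper is shared.
Longest shared-prefix length: 6

6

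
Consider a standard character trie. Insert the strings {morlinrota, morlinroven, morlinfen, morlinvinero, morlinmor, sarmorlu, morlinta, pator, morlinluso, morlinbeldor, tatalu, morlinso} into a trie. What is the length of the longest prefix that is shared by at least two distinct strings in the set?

The deepest shared node is where two words last agree before diverging.
"morlinrota" and "morlinroven" agree on "morlinro" (8 characters) before diverging; nothing deeper is shared.
Longest shared-prefix length: 8

8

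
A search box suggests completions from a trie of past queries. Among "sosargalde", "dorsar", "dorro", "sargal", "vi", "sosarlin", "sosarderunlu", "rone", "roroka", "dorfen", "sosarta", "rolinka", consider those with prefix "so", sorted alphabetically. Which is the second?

sosargalde

DFS of the "so" subtree visits, in order: "sosarderunlu", "sosargalde", "sosarlin", "sosarta"
Position 2: sosargalde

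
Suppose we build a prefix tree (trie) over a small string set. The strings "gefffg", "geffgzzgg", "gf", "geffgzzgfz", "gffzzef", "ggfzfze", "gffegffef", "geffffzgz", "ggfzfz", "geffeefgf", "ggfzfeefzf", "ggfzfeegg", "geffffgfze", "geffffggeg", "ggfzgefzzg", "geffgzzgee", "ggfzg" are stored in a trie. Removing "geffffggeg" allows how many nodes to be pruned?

3

Walk "geffffggeg" from the leaf back toward the root, removing each node that no remaining word uses.
The suffix "geg" (3 nodes) is used only by "geffffggeg"; the node for "geffffg" still has the child "f", so pruning stops there.
Nodes removed: 3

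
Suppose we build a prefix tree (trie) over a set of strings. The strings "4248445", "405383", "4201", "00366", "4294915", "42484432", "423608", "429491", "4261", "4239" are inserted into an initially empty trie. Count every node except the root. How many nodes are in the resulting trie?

33

Count nodes per top-level branch (shared prefixes stored once):
  '0'-branch (00366): 5 nodes
  '4'-branch (405383, 4201, 423608, 4239, 42484432, 4248445, 4261, 429491, 4294915): 28 nodes
Sum: 33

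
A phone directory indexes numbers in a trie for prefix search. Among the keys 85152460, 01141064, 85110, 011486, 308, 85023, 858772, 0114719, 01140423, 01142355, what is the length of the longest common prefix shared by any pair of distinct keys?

Equivalently: take the maximum, over all pairs, of their longest common prefix length.
e.g. "01140423" and "01141064" share the prefix "0114" of length 4; no pair shares a longer one.
Longest shared-prefix length: 4

4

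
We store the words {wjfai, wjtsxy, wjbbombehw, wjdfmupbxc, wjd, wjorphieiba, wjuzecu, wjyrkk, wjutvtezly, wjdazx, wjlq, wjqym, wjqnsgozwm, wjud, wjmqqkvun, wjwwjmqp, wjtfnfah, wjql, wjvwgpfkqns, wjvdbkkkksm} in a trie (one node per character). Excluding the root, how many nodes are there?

Count nodes per top-level branch (shared prefixes stored once):
  'w'-branch (wjbbombehw, wjd, wjdazx, wjdfmupbxc, wjfai, wjlq, wjmqqkvun, wjorphieiba, wjql, wjqnsgozwm, wjqym, wjtfnfah, wjtsxy, wjud, wjutvtezly, wjuzecu, wjvdbkkkksm, wjvwgpfkqns, wjwwjmqp, wjyrkk): 102 nodes
Sum: 102

102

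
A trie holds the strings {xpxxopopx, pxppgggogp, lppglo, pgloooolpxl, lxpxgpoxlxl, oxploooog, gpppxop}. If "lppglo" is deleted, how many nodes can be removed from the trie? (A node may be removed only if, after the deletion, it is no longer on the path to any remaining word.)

5

After clearing the end-marker at "lppglo", prune upward until reaching a node still needed by another word.
The suffix "ppglo" (5 nodes) is used only by "lppglo"; the node for "l" still has the child "x", so pruning stops there.
Nodes removed: 5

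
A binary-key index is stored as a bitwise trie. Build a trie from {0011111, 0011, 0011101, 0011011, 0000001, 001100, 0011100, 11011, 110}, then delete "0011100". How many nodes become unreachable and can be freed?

Walk "0011100" from the leaf back toward the root, removing each node that no remaining word uses.
The suffix "0" (1 node) is used only by "0011100"; the node for "001110" still has the child "1", so pruning stops there.
Nodes removed: 1

1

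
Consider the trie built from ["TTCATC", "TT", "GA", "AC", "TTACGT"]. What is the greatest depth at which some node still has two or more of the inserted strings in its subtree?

2

Equivalently: take the maximum, over all pairs, of their longest common prefix length.
"TT" and "TTACGT" agree on "TT" (2 characters) before diverging; nothing deeper is shared.
Longest shared-prefix length: 2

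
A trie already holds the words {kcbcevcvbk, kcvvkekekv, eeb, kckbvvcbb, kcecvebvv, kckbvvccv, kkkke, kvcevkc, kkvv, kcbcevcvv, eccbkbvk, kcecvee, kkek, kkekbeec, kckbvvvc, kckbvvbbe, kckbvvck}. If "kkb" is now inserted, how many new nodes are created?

1

Walking "kkb" from the root, the first 2 characters ("kk") follow existing edges; "b" is the first miss.
So 3 − 2 = 1 new nodes.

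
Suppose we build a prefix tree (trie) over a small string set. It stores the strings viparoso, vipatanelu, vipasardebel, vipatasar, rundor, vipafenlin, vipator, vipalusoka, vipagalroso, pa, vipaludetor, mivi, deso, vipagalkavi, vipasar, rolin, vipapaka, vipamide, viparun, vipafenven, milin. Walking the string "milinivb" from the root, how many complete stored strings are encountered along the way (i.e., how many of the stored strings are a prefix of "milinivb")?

Traverse "milinivb" character by character; count nodes along the way that are marked as word ends.
Prefixes of the query that are stored words: "milin"
Count: 1

1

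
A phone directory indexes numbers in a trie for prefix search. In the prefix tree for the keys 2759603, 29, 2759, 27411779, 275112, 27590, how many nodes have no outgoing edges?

5

A leaf is a node with no children — equivalently, the end of a word that is not a proper prefix of any other stored word.
Those words: "27411779", "275112", "27590", "2759603", "29"
Leaf count: 5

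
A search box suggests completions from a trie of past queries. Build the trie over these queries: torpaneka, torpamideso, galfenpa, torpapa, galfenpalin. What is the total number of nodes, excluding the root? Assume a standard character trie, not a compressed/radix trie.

28

For each word, the new-node count is its length minus the longest prefix already in the trie:
  "torpaneka" → 9 new (t, o, r, p, a, n, e, k, a)
  "torpamideso" → prefix "torpa" already present; 6 new (m, i, d, e, s, o)
  "galfenpa" → 8 new (g, a, l, f, e, n, p, a)
  "torpapa" → prefix "torpa" already present; 2 new (p, a)
  "galfenpalin" → prefix "galfenpa" already present; 3 new (l, i, n)
Total nodes = 9 + 6 + 8 + 2 + 3 = 28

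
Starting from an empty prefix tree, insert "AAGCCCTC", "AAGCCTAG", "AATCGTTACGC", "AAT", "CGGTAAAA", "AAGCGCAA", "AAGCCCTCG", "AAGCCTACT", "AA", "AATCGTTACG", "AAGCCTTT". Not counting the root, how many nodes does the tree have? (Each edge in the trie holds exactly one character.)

Trie structure (* marks end of a word):
(root)
├─ A
│  └─ A *
│     ├─ G
│     │  └─ C
│     │     ├─ C
│     │     │  ├─ C
│     │     │  │  └─ T
│     │     │  │     └─ C *
│     │     │  │        └─ G *
│     │     │  └─ T
│     │     │     ├─ A
│     │     │     │  ├─ C
│     │     │     │  │  └─ T *
│     │     │     │  └─ G *
│     │     │     └─ T
│     │     │        └─ T *
│     │     └─ G
│     │        └─ C
│     │           └─ A
│     │              └─ A *
│     └─ T *
│        └─ C
│           └─ G
│              └─ T
│                 └─ T
│                    └─ A
│                       └─ C
│                          └─ G *
│                             └─ C *
└─ C
   └─ G
      └─ G
         └─ T
            └─ A
               └─ A
                  └─ A
                     └─ A *
Counting every labelled node above: 37.

37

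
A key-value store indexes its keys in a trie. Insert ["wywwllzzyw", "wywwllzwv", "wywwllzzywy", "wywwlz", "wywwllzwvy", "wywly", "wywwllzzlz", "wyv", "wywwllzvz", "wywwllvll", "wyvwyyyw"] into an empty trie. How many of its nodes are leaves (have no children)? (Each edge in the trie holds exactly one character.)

8

A leaf is a node with no children — equivalently, the end of a word that is not a proper prefix of any other stored word.
Those words: "wyvwyyyw", "wywly", "wywwllvll", "wywwllzvz", "wywwllzwvy", "wywwllzzlz", "wywwllzzywy", "wywwlz"
Leaf count: 8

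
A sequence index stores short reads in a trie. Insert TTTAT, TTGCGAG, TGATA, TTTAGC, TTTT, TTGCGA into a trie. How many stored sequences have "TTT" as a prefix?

3

Filter for entries beginning with "TTT":
Words under "TTT": TTTAGC, TTTAT, TTTT
Count: 3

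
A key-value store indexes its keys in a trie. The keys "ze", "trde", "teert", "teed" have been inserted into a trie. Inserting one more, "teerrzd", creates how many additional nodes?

3

The longest prefix of "teerrzd" already in the trie is "teer" (length 4).
Each of the 3 remaining characters creates one node.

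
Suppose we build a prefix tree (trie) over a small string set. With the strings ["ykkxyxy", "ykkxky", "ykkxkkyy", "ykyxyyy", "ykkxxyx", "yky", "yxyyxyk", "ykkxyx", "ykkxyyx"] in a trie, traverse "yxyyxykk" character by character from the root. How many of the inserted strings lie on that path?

Traverse "yxyyxykk" character by character; count nodes along the way that are marked as word ends.
Prefixes of the query that are stored words: "yxyyxyk"
Count: 1

1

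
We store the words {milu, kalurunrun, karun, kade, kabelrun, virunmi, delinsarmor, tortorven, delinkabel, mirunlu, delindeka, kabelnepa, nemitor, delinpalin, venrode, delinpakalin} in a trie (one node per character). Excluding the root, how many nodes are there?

Count nodes per top-level branch (shared prefixes stored once):
  'd'-branch (delindeka, delinkabel, delinpakalin, delinpalin, delinsarmor): 30 nodes
  'k'-branch (kabelnepa, kabelrun, kade, kalurunrun, karun): 25 nodes
  'm'-branch (milu, mirunlu): 9 nodes
  'n'-branch (nemitor): 7 nodes
  't'-branch (tortorven): 9 nodes
  'v'-branch (venrode, virunmi): 13 nodes
Sum: 93

93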